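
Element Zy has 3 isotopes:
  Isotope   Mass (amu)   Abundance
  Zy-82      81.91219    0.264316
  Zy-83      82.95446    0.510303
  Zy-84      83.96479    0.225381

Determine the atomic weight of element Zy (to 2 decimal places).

82.91 amu

Weight each isotope mass by its fractional abundance: 0.264316 × 81.91219 + 0.510303 × 82.95446 + 0.225381 × 83.96479
= 21.650702 + 42.331910 + 18.924068 = 82.906680 amu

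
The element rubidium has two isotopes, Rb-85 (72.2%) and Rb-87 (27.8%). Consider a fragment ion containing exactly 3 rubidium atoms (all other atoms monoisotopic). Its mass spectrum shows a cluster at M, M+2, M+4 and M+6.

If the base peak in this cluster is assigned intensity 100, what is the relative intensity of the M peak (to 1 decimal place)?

86.6

Binomial terms of (0.722 + 0.278)^3: M 0.3764, M+2 0.4348, M+4 0.1674, M+6 0.0215 → M+2 is the base peak.
P(M+2) = C(3,1) × 0.722^2 × 0.278^1 = 3 × 0.521284 × 0.2780 = 0.434751 (base)
P(M) = C(3,0) × 0.722^3 × 0.278^0 = 1 × 0.37636705 × 1.0000 = 0.376367
Relative intensity = 0.376367 / 0.434751 × 100 = 86.6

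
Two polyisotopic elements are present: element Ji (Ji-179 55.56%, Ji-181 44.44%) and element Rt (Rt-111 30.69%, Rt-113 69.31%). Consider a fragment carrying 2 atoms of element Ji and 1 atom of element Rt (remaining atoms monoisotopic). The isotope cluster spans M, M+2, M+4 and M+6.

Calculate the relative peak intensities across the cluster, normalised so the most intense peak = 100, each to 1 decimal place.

23.5 : 90.7 : 100.0 : 34.0

Element Ji pattern (n=2): 0.30869136 : 0.49381728 : 0.19749136
Element Rt pattern (n=1): 0.3069 : 0.6931
Convolve the two distributions (both contribute in 2-u steps):
  M: 0.30869136×0.3069 = 0.094737
  M+2: 0.30869136×0.6931 + 0.49381728×0.3069 = 0.365507
  M+4: 0.49381728×0.6931 + 0.19749136×0.3069 = 0.402875
  M+6: 0.19749136×0.6931 = 0.136881
Scale to base peak (0.402875) = 100: 23.5 : 90.7 : 100.0 : 34.0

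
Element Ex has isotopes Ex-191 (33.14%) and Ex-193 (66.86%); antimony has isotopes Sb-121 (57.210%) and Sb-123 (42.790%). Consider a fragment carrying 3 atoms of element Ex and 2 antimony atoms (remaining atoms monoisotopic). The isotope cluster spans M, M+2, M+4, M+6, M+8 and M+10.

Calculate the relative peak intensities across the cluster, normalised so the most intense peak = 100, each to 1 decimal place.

3.3 : 25.3 : 73.1 : 100.0 : 64.0 : 15.4

Element Ex pattern (n=3): 0.03639632 : 0.22028891 : 0.44443321 : 0.29888156
Antimony pattern (n=2): 0.32729841 : 0.48960318 : 0.18309841
Convolve the two distributions (both contribute in 2-u steps):
  M: 0.03639632×0.32729841 = 0.011912
  M+2: 0.03639632×0.48960318 + 0.22028891×0.32729841 = 0.089920
  M+4: 0.03639632×0.18309841 + 0.22028891×0.48960318 + 0.44443321×0.32729841 = 0.259981
  M+6: 0.22028891×0.18309841 + 0.44443321×0.48960318 + 0.29888156×0.32729841 = 0.355754
  M+8: 0.44443321×0.18309841 + 0.29888156×0.48960318 = 0.227708
  M+10: 0.29888156×0.18309841 = 0.054725
Scale to base peak (0.355754) = 100: 3.3 : 25.3 : 73.1 : 100.0 : 64.0 : 15.4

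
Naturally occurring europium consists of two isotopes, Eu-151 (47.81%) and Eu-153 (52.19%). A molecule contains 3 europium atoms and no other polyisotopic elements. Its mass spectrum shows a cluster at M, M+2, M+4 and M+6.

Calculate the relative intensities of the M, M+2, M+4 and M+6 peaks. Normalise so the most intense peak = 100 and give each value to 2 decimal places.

27.97 : 91.61 : 100.00 : 36.39

Expanding (0.4781 + 0.5219)^3:
P(M) = 0.4781^3 = 0.109284
P(M+2) = 3 × 0.4781^2 × 0.5219^1 = 0.357887
P(M+4) = 3 × 0.4781^1 × 0.5219^2 = 0.390674
P(M+6) = 0.5219^3 = 0.142155
The M+4 peak is largest (0.390674); scaling to 100 gives 27.97 : 91.61 : 100.00 : 36.39.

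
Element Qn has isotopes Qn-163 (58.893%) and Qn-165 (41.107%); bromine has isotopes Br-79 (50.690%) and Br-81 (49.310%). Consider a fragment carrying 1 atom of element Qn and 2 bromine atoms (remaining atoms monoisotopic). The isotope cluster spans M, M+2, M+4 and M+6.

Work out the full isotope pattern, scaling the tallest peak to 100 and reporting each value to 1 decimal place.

37.8 : 100.0 : 87.2 : 25.0

Element Qn pattern (n=1): 0.58893 : 0.41107
Bromine pattern (n=2): 0.25694761 : 0.49990478 : 0.24314761
Convolve the two distributions (both contribute in 2-u steps):
  M: 0.58893×0.25694761 = 0.151324
  M+2: 0.58893×0.49990478 + 0.41107×0.25694761 = 0.400032
  M+4: 0.58893×0.24314761 + 0.41107×0.49990478 = 0.348693
  M+6: 0.41107×0.24314761 = 0.099951
Scale to base peak (0.400032) = 100: 37.8 : 100.0 : 87.2 : 25.0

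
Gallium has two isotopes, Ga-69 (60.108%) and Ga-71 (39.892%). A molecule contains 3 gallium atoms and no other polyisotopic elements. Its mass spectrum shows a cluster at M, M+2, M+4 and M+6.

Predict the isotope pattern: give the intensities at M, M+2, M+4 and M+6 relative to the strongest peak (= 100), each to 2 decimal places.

50.23 : 100.00 : 66.37 : 14.68

Expanding (0.60108 + 0.39892)^3:
P(M) = 0.60108^3 = 0.217169
P(M+2) = 3 × 0.60108^2 × 0.39892^1 = 0.432386
P(M+4) = 3 × 0.60108^1 × 0.39892^2 = 0.286963
P(M+6) = 0.39892^3 = 0.063483
The M+2 peak is largest (0.432386); scaling to 100 gives 50.23 : 100.00 : 66.37 : 14.68.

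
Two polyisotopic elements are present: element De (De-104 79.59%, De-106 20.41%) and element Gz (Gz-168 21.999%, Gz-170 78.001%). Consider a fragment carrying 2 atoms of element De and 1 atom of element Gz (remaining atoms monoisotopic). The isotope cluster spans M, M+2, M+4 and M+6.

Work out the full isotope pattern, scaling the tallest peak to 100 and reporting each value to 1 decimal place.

24.6 : 100.0 : 46.4 : 5.7

Element De pattern (n=2): 0.63345681 : 0.32488638 : 0.04165681
Element Gz pattern (n=1): 0.21999 : 0.78001
Convolve the two distributions (both contribute in 2-u steps):
  M: 0.63345681×0.21999 = 0.139354
  M+2: 0.63345681×0.78001 + 0.32488638×0.21999 = 0.565574
  M+4: 0.32488638×0.78001 + 0.04165681×0.21999 = 0.262579
  M+6: 0.04165681×0.78001 = 0.032493
Scale to base peak (0.565574) = 100: 24.6 : 100.0 : 46.4 : 5.7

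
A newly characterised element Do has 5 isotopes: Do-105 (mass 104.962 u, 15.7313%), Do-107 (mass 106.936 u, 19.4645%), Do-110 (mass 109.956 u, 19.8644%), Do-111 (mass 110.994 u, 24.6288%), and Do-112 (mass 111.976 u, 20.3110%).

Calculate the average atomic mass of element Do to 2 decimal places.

109.25 u

Weight each isotope mass by its fractional abundance: 0.157313 × 104.962 + 0.194645 × 106.936 + 0.198644 × 109.956 + 0.246288 × 110.994 + 0.203110 × 111.976
= 16.5119 + 20.8146 + 21.8421 + 27.3365 + 22.7434 = 109.2485 u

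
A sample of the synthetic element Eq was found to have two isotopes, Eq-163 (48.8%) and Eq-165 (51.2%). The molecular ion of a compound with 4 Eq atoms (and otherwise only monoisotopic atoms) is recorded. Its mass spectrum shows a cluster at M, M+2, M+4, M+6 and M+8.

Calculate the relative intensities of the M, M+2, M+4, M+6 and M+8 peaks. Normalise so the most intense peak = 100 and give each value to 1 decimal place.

15.1 : 63.5 : 100.0 : 69.9 : 18.3

The 4 Eq atoms are independent, so intensities follow the terms of (0.488 + 0.512)^4.
P(M) = 0.488^4 = 0.056713
P(M+2) = 4 × 0.488^3 × 0.512^1 = 0.238007
P(M+4) = 6 × 0.488^2 × 0.512^2 = 0.374568
P(M+6) = 4 × 0.488^1 × 0.512^3 = 0.261993
P(M+8) = 0.512^4 = 0.068719
The M+4 peak is largest (0.374568); scaling to 100 gives 15.1 : 63.5 : 100.0 : 69.9 : 18.3.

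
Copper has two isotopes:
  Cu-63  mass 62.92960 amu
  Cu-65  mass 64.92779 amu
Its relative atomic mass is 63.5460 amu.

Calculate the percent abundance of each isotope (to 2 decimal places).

With x = fraction of Cu-63 (so Cu-65 is 1 − x):
62.92960·x + 64.92779·(1 − x) = 63.5460
(62.92960 − 64.92779)·x = 63.5460 − 64.92779
x = -1.38179 / -1.99819 = 0.69152 → 69.15% Cu-63, 30.85% Cu-65.

Cu-63: 69.15%, Cu-65: 30.85%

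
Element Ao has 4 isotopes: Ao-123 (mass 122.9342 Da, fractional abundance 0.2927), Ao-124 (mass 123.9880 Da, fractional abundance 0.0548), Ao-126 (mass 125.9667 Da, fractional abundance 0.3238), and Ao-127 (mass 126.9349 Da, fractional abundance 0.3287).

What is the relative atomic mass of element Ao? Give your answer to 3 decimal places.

Average mass = Σ (abundance × isotope mass) = 0.2927 × 122.9342 + 0.0548 × 123.9880 + 0.3238 × 125.9667 + 0.3287 × 126.9349
= 35.98284 + 6.79454 + 40.78802 + 41.72350 = 125.28890 Da

125.289 Da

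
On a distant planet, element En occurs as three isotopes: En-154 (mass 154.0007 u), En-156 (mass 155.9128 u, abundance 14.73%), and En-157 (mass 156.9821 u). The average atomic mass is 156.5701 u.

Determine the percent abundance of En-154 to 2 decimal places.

The remaining 85.27% is split between En-154 (fraction x) and En-157 (fraction 0.8527 − x).
Substituting: 154.0007x + 156.9821(0.8527 − x) = 133.60414456
(154.0007 − 156.9821)x = -0.25449211  ⇒  x = 0.08536, y = 0.76734
En-154: 8.54%, En-157: 76.73%.

8.54%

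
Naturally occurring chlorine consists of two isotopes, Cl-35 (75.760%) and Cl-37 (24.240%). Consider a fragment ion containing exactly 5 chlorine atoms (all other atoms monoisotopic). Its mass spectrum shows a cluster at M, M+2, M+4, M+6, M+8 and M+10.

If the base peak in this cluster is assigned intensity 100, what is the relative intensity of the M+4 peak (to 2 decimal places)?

Binomial terms of (0.75760 + 0.24240)^5: M 0.2496, M+2 0.3993, M+4 0.2555, M+6 0.0817, M+8 0.0131, M+10 0.0008 → M+2 is the base peak.
P(M+2) = C(5,1) × 0.75760^4 × 0.24240^1 = 5 × 0.32942751 × 0.2424 = 0.399266 (base)
P(M+4) = C(5,2) × 0.75760^3 × 0.24240^2 = 10 × 0.4348304 × 0.05875776 = 0.255497
Relative intensity = 0.255497 / 0.399266 × 100 = 63.99

63.99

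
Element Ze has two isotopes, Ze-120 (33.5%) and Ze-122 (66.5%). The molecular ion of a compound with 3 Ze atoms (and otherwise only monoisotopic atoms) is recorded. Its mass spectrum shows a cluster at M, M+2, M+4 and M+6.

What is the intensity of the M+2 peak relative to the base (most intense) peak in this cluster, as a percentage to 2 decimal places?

Binomial terms of (0.335 + 0.665)^3: M 0.0376, M+2 0.2239, M+4 0.4444, M+6 0.2941 → M+4 is the base peak.
P(M+4) = C(3,2) × 0.335^1 × 0.665^2 = 3 × 0.3350 × 0.442225 = 0.444436 (base)
P(M+2) = C(3,1) × 0.335^2 × 0.665^1 = 3 × 0.112225 × 0.6650 = 0.223889
Relative intensity = 0.223889 / 0.444436 × 100 = 50.38

50.38%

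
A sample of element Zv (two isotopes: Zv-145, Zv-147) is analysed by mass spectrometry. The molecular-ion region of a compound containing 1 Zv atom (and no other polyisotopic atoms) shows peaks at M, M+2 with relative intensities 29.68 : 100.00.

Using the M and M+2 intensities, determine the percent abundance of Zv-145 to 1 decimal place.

22.9%

Write p for the Zv-145 fraction. I(M+2)/I(M) = [C(1,1)·p^0·(1−p)] / p^1 = 1·(1−p)/p = 100.00/29.68 = 3.3693
(1−p)/p = 3.3693/1 = 3.3693  ⇒  p = 1/(1 + 3.3693) = 0.2289
Zv-145: 22.9%, Zv-147: 77.1%.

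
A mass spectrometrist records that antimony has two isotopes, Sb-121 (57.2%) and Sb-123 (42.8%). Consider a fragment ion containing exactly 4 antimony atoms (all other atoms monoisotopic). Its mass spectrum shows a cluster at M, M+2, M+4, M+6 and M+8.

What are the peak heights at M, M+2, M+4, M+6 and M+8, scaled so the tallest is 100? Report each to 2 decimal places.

29.77 : 89.10 : 100.00 : 49.88 : 9.33

The 4 Sb atoms are independent, so intensities follow the terms of (0.572 + 0.428)^4.
P(M) = 0.572^4 = 0.107049
P(M+2) = 4 × 0.572^3 × 0.428^1 = 0.320400
P(M+4) = 6 × 0.572^2 × 0.428^2 = 0.359609
P(M+6) = 4 × 0.572^1 × 0.428^3 = 0.179385
P(M+8) = 0.428^4 = 0.033556
The M+4 peak is largest (0.359609); scaling to 100 gives 29.77 : 89.10 : 100.00 : 49.88 : 9.33.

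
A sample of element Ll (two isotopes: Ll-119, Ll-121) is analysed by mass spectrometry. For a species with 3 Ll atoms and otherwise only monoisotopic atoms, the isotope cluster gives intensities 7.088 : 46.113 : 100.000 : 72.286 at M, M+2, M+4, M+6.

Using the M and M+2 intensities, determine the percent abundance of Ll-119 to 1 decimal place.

31.6%

Write p for the Ll-119 fraction. I(M+2)/I(M) = [C(3,1)·p^2·(1−p)] / p^3 = 3·(1−p)/p = 46.113/7.088 = 6.5058
(1−p)/p = 6.5058/3 = 2.1686  ⇒  p = 1/(1 + 2.1686) = 0.3156
Ll-119: 31.6%, Ll-121: 68.4%.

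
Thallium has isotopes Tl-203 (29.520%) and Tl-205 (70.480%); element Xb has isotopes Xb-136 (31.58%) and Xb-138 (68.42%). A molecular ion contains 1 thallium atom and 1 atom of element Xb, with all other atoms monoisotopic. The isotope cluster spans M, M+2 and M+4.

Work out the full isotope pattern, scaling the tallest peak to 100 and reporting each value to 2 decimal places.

19.33 : 88.04 : 100.00

Thallium pattern (n=1): 0.2952 : 0.7048
Element Xb pattern (n=1): 0.3158 : 0.6842
Convolve the two distributions (both contribute in 2-u steps):
  M: 0.2952×0.3158 = 0.093224
  M+2: 0.2952×0.6842 + 0.7048×0.3158 = 0.424552
  M+4: 0.7048×0.6842 = 0.482224
Scale to base peak (0.482224) = 100: 19.33 : 88.04 : 100.00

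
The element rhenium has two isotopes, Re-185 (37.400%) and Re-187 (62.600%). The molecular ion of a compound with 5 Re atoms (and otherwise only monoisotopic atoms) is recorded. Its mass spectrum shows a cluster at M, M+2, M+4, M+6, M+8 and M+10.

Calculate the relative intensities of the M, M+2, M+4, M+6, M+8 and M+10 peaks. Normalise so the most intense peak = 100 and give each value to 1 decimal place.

2.1 : 17.8 : 59.7 : 100.0 : 83.7 : 28.0

Each Re atom is independently Re-185 (p = 0.37400) or Re-187 (q = 0.62600); the cluster is the binomial expansion (p + q)^5.
P(M) = 0.37400^5 = 0.007317
P(M+2) = 5 × 0.37400^4 × 0.62600^1 = 0.061239
P(M+4) = 10 × 0.37400^3 × 0.62600^2 = 0.205005
P(M+6) = 10 × 0.37400^2 × 0.62600^3 = 0.343136
P(M+8) = 5 × 0.37400^1 × 0.62600^4 = 0.287170
P(M+10) = 0.62600^5 = 0.096133
The M+6 peak is largest (0.343136); scaling to 100 gives 2.1 : 17.8 : 59.7 : 100.0 : 83.7 : 28.0.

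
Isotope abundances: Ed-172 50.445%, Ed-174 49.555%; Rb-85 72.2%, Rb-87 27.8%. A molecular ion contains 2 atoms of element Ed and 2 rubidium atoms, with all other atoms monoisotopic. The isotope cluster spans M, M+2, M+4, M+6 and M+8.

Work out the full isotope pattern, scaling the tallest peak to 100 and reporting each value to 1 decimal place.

36.6 : 100.0 : 96.0 : 37.8 : 5.2

Element Ed pattern (n=2): 0.2544698 : 0.4999604 : 0.2455698
Rubidium pattern (n=2): 0.521284 : 0.401432 : 0.077284
Convolve the two distributions (both contribute in 2-u steps):
  M: 0.2544698×0.521284 = 0.132651
  M+2: 0.2544698×0.401432 + 0.4999604×0.521284 = 0.362774
  M+4: 0.2544698×0.077284 + 0.4999604×0.401432 + 0.2455698×0.521284 = 0.348378
  M+6: 0.4999604×0.077284 + 0.2455698×0.401432 = 0.137219
  M+8: 0.2455698×0.077284 = 0.018979
Scale to base peak (0.362774) = 100: 36.6 : 100.0 : 96.0 : 37.8 : 5.2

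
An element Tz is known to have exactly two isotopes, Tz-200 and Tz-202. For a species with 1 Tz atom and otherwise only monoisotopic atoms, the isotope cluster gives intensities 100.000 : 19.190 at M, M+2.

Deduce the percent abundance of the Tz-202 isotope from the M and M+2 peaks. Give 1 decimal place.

16.1%

If p is the fraction of Tz that is Tz-200, then I(M+2)/I(M) = [C(1,1)·p^0·(1−p)] / p^1 = 1·(1−p)/p = 19.190/100.000 = 0.1919
(1−p)/p = 0.1919/1 = 0.1919  ⇒  p = 1/(1 + 0.1919) = 0.8390
Tz-200: 83.9%, Tz-202: 16.1%.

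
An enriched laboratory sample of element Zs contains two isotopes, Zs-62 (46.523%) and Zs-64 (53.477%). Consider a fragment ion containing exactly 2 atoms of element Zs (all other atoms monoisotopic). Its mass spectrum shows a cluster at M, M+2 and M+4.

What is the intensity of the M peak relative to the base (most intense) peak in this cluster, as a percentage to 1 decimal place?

43.5%

Binomial terms of (0.46523 + 0.53477)^2: M 0.2164, M+2 0.4976, M+4 0.2860 → M+2 is the base peak.
P(M+2) = C(2,1) × 0.46523^1 × 0.53477^1 = 2 × 0.46523 × 0.53477 = 0.497582 (base)
P(M) = C(2,0) × 0.46523^2 × 0.53477^0 = 1 × 0.21643895 × 1.0000 = 0.216439
Relative intensity = 0.216439 / 0.497582 × 100 = 43.5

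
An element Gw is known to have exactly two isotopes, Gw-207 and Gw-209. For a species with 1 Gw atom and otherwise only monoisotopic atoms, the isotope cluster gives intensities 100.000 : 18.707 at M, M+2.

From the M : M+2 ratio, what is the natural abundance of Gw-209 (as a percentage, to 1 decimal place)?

15.8%

Write p for the Gw-207 fraction. I(M+2)/I(M) = [C(1,1)·p^0·(1−p)] / p^1 = 1·(1−p)/p = 18.707/100.000 = 0.1871
(1−p)/p = 0.1871/1 = 0.1871  ⇒  p = 1/(1 + 0.1871) = 0.8424
Gw-207: 84.2%, Gw-209: 15.8%.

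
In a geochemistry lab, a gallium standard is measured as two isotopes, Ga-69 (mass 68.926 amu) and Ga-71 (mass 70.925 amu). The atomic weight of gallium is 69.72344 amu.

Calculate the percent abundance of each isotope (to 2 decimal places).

Ga-69: 60.11%, Ga-71: 39.89%

With x = fraction of Ga-69 (so Ga-71 is 1 − x):
68.926·x + 70.925·(1 − x) = 69.72344
(68.926 − 70.925)·x = 69.72344 − 70.925
x = -1.20156 / -1.999 = 0.60108 → 60.11% Ga-69, 39.89% Ga-71.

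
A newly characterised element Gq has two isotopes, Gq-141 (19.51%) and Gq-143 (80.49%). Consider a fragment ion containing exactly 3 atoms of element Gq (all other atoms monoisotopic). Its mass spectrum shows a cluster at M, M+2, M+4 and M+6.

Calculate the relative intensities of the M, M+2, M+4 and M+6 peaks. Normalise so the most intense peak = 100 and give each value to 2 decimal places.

Expanding (0.1951 + 0.8049)^3:
P(M) = 0.1951^3 = 0.007426
P(M+2) = 3 × 0.1951^2 × 0.8049^1 = 0.091913
P(M+4) = 3 × 0.1951^1 × 0.8049^2 = 0.379195
P(M+6) = 0.8049^3 = 0.521466
The M+6 peak is largest (0.521466); scaling to 100 gives 1.42 : 17.63 : 72.72 : 100.00.

1.42 : 17.63 : 72.72 : 100.00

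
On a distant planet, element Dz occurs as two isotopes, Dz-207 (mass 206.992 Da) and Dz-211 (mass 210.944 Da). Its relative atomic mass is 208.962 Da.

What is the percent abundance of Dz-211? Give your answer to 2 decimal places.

Let x be the fractional abundance of Dz-207; then Dz-211 has abundance 1 − x.
206.992·x + 210.944·(1 − x) = 208.962
(206.992 − 210.944)·x = 208.962 − 210.944
x = -1.982 / -3.952 = 0.50152 → 50.15% Dz-207, 49.85% Dz-211.

49.85%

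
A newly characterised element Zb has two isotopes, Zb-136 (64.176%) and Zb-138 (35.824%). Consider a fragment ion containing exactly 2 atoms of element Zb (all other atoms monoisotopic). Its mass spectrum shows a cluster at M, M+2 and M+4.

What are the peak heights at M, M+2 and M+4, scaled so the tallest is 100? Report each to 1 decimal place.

89.6 : 100.0 : 27.9

Each Zb atom is independently Zb-136 (p = 0.64176) or Zb-138 (q = 0.35824); the cluster is the binomial expansion (p + q)^2.
P(M) = 0.64176^2 = 0.411856
P(M+2) = 2 × 0.64176^1 × 0.35824^1 = 0.459808
P(M+4) = 0.35824^2 = 0.128336
The M+2 peak is largest (0.459808); scaling to 100 gives 89.6 : 100.0 : 27.9.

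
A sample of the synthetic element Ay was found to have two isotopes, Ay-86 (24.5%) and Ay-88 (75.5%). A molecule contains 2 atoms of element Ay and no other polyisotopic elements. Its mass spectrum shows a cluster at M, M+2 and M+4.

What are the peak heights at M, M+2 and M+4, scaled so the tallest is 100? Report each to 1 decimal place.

Each Ay atom is independently Ay-86 (p = 0.245) or Ay-88 (q = 0.755); the cluster is the binomial expansion (p + q)^2.
P(M) = 0.245^2 = 0.060025
P(M+2) = 2 × 0.245^1 × 0.755^1 = 0.369950
P(M+4) = 0.755^2 = 0.570025
The M+4 peak is largest (0.570025); scaling to 100 gives 10.5 : 64.9 : 100.0.

10.5 : 64.9 : 100.0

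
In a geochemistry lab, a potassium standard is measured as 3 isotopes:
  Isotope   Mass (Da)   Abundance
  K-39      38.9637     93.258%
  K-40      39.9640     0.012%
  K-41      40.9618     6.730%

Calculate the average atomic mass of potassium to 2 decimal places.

Weight each isotope mass by its fractional abundance: 0.93258 × 38.9637 + 0.00012 × 39.9640 + 0.06730 × 40.9618
= 36.33677 + 0.00480 + 2.75673 = 39.09830 Da

39.10 Da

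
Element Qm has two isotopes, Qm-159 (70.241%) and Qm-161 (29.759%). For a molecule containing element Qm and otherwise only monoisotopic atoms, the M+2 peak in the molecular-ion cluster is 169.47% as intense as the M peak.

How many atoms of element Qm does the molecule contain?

4

With n Qm atoms, P(M+2)/P(M) = C(n,1)·p^(n−1)q / p^n = n·q/p = n · 0.29759/0.70241.
n = 1.6947 × 0.70241/0.29759 = 4.00 ≈ 4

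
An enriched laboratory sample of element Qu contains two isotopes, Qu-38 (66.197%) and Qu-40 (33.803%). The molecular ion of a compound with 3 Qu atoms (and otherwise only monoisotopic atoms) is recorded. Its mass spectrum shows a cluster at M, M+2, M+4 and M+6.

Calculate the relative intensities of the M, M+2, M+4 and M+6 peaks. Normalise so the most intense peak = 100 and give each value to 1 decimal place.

Expanding (0.66197 + 0.33803)^3:
P(M) = 0.66197^3 = 0.290078
P(M+2) = 3 × 0.66197^2 × 0.33803^1 = 0.444379
P(M+4) = 3 × 0.66197^1 × 0.33803^2 = 0.226919
P(M+6) = 0.33803^3 = 0.038625
The M+2 peak is largest (0.444379); scaling to 100 gives 65.3 : 100.0 : 51.1 : 8.7.

65.3 : 100.0 : 51.1 : 8.7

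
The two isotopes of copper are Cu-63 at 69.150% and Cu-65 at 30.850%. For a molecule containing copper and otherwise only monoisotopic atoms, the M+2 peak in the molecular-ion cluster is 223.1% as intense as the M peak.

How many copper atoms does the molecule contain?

5

For n independent Cu atoms, I(M+2)/I(M) = n · (abundance Cu-65) / (abundance Cu-63) = n · 0.30850/0.69150.
n = 2.231 × 0.69150/0.30850 = 5.00 ≈ 5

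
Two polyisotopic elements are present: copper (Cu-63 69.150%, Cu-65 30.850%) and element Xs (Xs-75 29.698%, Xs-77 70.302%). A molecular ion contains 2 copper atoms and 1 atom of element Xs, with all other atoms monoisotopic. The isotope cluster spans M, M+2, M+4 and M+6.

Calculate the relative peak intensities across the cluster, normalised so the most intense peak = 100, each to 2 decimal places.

30.68 : 100.00 : 70.91 : 14.45

Copper pattern (n=2): 0.47817225 : 0.4266555 : 0.09517225
Element Xs pattern (n=1): 0.29698 : 0.70302
Convolve the two distributions (both contribute in 2-u steps):
  M: 0.47817225×0.29698 = 0.142008
  M+2: 0.47817225×0.70302 + 0.4266555×0.29698 = 0.462873
  M+4: 0.4266555×0.70302 + 0.09517225×0.29698 = 0.328212
  M+6: 0.09517225×0.70302 = 0.066908
Scale to base peak (0.462873) = 100: 30.68 : 100.00 : 70.91 : 14.45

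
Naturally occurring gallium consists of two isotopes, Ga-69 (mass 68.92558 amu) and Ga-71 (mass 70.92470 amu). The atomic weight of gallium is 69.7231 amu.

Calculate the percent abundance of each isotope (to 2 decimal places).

Ga-69: 60.11%, Ga-71: 39.89%

With x = fraction of Ga-69 (so Ga-71 is 1 − x):
68.92558·x + 70.92470·(1 − x) = 69.7231
(68.92558 − 70.92470)·x = 69.7231 − 70.92470
x = -1.20160 / -1.99912 = 0.60106 → 60.11% Ga-69, 39.89% Ga-71.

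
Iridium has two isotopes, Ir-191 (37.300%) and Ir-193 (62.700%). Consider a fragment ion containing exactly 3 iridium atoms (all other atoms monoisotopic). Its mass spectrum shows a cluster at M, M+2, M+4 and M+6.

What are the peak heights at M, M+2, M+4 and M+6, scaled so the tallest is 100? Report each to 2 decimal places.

Expanding (0.37300 + 0.62700)^3:
P(M) = 0.37300^3 = 0.051895
P(M+2) = 3 × 0.37300^2 × 0.62700^1 = 0.261702
P(M+4) = 3 × 0.37300^1 × 0.62700^2 = 0.439911
P(M+6) = 0.62700^3 = 0.246492
The M+4 peak is largest (0.439911); scaling to 100 gives 11.80 : 59.49 : 100.00 : 56.03.

11.80 : 59.49 : 100.00 : 56.03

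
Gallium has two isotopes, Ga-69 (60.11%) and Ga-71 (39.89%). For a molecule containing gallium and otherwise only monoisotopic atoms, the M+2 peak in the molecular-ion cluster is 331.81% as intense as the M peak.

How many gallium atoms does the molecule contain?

The M+2/M ratio from n Ga atoms is n · q/p = n · 0.3989/0.6011.
n = 3.3181 × 0.6011/0.3989 = 5.00 ≈ 5

5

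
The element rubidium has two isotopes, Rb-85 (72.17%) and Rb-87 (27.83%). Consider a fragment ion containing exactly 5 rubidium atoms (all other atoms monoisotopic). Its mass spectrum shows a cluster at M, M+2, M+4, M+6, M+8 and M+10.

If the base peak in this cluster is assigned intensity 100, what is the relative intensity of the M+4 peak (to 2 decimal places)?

77.12

Term probabilities: M 0.1958, M+2 0.3775, M+4 0.2911, M+6 0.1123, M+8 0.0216, M+10 0.0017. Base peak = M+2.
P(M+2) = C(5,1) × 0.7217^4 × 0.2783^1 = 5 × 0.27128565 × 0.2783 = 0.377494 (base)
P(M+4) = C(5,2) × 0.7217^3 × 0.2783^2 = 10 × 0.37589809 × 0.07745089 = 0.291136
Relative intensity = 0.291136 / 0.377494 × 100 = 77.12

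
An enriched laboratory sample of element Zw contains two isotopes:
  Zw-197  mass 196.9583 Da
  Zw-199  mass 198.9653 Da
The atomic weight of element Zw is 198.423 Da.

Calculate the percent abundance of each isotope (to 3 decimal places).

Zw-197: 27.020%, Zw-199: 72.980%

Let x be the fractional abundance of Zw-197; then Zw-199 has abundance 1 − x.
196.9583·x + 198.9653·(1 − x) = 198.423
(196.9583 − 198.9653)·x = 198.423 − 198.9653
x = -0.5423 / -2.0070 = 0.27020 → 27.020% Zw-197, 72.980% Zw-199.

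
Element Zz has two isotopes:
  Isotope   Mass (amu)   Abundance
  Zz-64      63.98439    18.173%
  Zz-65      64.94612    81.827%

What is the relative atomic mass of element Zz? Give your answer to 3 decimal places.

64.771 amu

Average mass = Σ (abundance × isotope mass) = 0.18173 × 63.98439 + 0.81827 × 64.94612
= 11.627883 + 53.143462 = 64.771345 amu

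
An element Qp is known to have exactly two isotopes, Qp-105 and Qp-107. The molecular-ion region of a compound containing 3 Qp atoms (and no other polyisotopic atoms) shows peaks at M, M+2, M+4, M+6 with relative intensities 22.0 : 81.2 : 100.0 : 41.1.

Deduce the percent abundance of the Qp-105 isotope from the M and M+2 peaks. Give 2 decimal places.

44.84%

Let p = fractional abundance of Qp-105. I(M+2)/I(M) = [C(3,1)·p^2·(1−p)] / p^3 = 3·(1−p)/p = 81.2/22.0 = 3.6909
(1−p)/p = 3.6909/3 = 1.2303  ⇒  p = 1/(1 + 1.2303) = 0.4484
Qp-105: 44.84%, Qp-107: 55.16%.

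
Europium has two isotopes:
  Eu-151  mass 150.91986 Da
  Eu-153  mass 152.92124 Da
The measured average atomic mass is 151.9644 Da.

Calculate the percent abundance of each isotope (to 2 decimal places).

Eu-151: 47.81%, Eu-153: 52.19%

With x = fraction of Eu-151 (so Eu-153 is 1 − x):
150.91986·x + 152.92124·(1 − x) = 151.9644
(150.91986 − 152.92124)·x = 151.9644 − 152.92124
x = -0.95684 / -2.00138 = 0.47809 → 47.81% Eu-151, 52.19% Eu-153.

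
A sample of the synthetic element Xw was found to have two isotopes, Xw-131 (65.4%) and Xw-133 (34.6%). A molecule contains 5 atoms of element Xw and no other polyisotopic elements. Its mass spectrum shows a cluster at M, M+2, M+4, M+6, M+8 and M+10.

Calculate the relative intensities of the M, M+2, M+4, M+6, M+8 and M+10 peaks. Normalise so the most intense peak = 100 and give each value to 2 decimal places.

Each Xw atom is independently Xw-131 (p = 0.654) or Xw-133 (q = 0.346); the cluster is the binomial expansion (p + q)^5.
P(M) = 0.654^5 = 0.119643
P(M+2) = 5 × 0.654^4 × 0.346^1 = 0.316488
P(M+4) = 10 × 0.654^3 × 0.346^2 = 0.334877
P(M+6) = 10 × 0.654^2 × 0.346^3 = 0.177167
P(M+8) = 5 × 0.654^1 × 0.346^4 = 0.046865
P(M+10) = 0.346^5 = 0.004959
The M+4 peak is largest (0.334877); scaling to 100 gives 35.73 : 94.51 : 100.00 : 52.91 : 13.99 : 1.48.

35.73 : 94.51 : 100.00 : 52.91 : 13.99 : 1.48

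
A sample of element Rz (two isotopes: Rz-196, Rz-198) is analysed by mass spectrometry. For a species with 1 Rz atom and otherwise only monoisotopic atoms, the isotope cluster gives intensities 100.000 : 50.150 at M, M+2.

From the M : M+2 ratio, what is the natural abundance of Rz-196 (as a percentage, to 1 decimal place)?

If p is the fraction of Rz that is Rz-196, then I(M+2)/I(M) = [C(1,1)·p^0·(1−p)] / p^1 = 1·(1−p)/p = 50.150/100.000 = 0.5015
(1−p)/p = 0.5015/1 = 0.5015  ⇒  p = 1/(1 + 0.5015) = 0.6660
Rz-196: 66.6%, Rz-198: 33.4%.

66.6%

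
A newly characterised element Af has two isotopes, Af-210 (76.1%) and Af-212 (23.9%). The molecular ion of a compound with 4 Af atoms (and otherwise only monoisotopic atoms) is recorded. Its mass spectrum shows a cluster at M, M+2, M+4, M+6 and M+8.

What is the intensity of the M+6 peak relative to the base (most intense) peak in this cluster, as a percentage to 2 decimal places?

9.86%

Binomial terms of (0.761 + 0.239)^4: M 0.3354, M+2 0.4213, M+4 0.1985, M+6 0.0416, M+8 0.0033 → M+2 is the base peak.
P(M+2) = C(4,1) × 0.761^3 × 0.239^1 = 4 × 0.44071108 × 0.2390 = 0.421320 (base)
P(M+6) = C(4,3) × 0.761^1 × 0.239^3 = 4 × 0.7610 × 0.01365192 = 0.041556
Relative intensity = 0.041556 / 0.421320 × 100 = 9.86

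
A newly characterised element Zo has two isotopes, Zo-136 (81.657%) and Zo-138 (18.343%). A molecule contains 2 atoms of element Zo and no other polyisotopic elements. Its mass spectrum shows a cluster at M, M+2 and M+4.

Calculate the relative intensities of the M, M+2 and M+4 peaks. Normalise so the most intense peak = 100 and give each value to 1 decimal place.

100.0 : 44.9 : 5.0

Each Zo atom is independently Zo-136 (p = 0.81657) or Zo-138 (q = 0.18343); the cluster is the binomial expansion (p + q)^2.
P(M) = 0.81657^2 = 0.666787
P(M+2) = 2 × 0.81657^1 × 0.18343^1 = 0.299567
P(M+4) = 0.18343^2 = 0.033647
The M peak is largest (0.666787); scaling to 100 gives 100.0 : 44.9 : 5.0.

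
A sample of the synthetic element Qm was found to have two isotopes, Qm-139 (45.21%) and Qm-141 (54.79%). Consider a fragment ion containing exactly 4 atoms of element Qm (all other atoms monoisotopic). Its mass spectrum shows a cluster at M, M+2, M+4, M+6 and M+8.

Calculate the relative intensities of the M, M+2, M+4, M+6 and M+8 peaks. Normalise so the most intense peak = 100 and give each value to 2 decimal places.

Expanding (0.4521 + 0.5479)^4:
P(M) = 0.4521^4 = 0.041777
P(M+2) = 4 × 0.4521^3 × 0.5479^1 = 0.202519
P(M+4) = 6 × 0.4521^2 × 0.5479^2 = 0.368148
P(M+6) = 4 × 0.4521^1 × 0.5479^3 = 0.297439
P(M+8) = 0.5479^4 = 0.090117
The M+4 peak is largest (0.368148); scaling to 100 gives 11.35 : 55.01 : 100.00 : 80.79 : 24.48.

11.35 : 55.01 : 100.00 : 80.79 : 24.48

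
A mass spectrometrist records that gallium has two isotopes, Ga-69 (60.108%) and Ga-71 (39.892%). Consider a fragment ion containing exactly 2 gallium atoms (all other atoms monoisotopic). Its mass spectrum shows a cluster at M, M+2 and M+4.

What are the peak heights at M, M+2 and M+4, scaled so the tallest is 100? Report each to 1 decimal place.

Each Ga atom is independently Ga-69 (p = 0.60108) or Ga-71 (q = 0.39892); the cluster is the binomial expansion (p + q)^2.
P(M) = 0.60108^2 = 0.361297
P(M+2) = 2 × 0.60108^1 × 0.39892^1 = 0.479566
P(M+4) = 0.39892^2 = 0.159137
The M+2 peak is largest (0.479566); scaling to 100 gives 75.3 : 100.0 : 33.2.

75.3 : 100.0 : 33.2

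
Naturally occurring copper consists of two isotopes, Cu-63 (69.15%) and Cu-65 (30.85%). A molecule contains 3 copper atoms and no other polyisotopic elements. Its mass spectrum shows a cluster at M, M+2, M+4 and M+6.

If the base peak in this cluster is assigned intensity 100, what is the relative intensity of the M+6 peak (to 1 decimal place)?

6.6

(0.6915 + 0.3085)^3 gives M 0.3307, M+2 0.4425, M+4 0.1974, M+6 0.0294; the largest is M+2.
P(M+2) = C(3,1) × 0.6915^2 × 0.3085^1 = 3 × 0.47817225 × 0.3085 = 0.442548 (base)
P(M+6) = C(3,3) × 0.6915^0 × 0.3085^3 = 1 × 1.0000 × 0.02936064 = 0.029361
Relative intensity = 0.029361 / 0.442548 × 100 = 6.6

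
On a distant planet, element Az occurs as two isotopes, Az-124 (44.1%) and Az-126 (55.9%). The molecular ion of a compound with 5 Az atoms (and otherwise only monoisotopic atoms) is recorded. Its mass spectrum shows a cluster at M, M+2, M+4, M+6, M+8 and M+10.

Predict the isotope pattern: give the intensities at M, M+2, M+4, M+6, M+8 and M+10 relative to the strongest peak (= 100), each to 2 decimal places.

4.91 : 31.12 : 78.89 : 100.00 : 63.38 : 16.07

Each Az atom is independently Az-124 (p = 0.441) or Az-126 (q = 0.559); the cluster is the binomial expansion (p + q)^5.
P(M) = 0.441^5 = 0.016680
P(M+2) = 5 × 0.441^4 × 0.559^1 = 0.105715
P(M+4) = 10 × 0.441^3 × 0.559^2 = 0.268003
P(M+6) = 10 × 0.441^2 × 0.559^3 = 0.339713
P(M+8) = 5 × 0.441^1 × 0.559^4 = 0.215306
P(M+10) = 0.559^5 = 0.054583
The M+6 peak is largest (0.339713); scaling to 100 gives 4.91 : 31.12 : 78.89 : 100.00 : 63.38 : 16.07.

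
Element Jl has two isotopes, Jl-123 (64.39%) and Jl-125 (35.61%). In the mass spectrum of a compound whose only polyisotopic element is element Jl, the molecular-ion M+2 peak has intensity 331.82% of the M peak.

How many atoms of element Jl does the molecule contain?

For n independent Jl atoms, I(M+2)/I(M) = n · (abundance Jl-125) / (abundance Jl-123) = n · 0.3561/0.6439.
n = 3.3182 × 0.6439/0.3561 = 6.00 ≈ 6

6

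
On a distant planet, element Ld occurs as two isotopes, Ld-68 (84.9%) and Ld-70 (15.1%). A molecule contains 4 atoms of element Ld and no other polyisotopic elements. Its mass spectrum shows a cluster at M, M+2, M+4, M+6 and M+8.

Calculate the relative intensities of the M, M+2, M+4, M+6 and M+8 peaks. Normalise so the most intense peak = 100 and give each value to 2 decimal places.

100.00 : 71.14 : 18.98 : 2.25 : 0.10

The 4 Ld atoms are independent, so intensities follow the terms of (0.849 + 0.151)^4.
P(M) = 0.849^4 = 0.519554
P(M+2) = 4 × 0.849^3 × 0.151^1 = 0.369624
P(M+4) = 6 × 0.849^2 × 0.151^2 = 0.098610
P(M+6) = 4 × 0.849^1 × 0.151^3 = 0.011692
P(M+8) = 0.151^4 = 0.000520
The M peak is largest (0.519554); scaling to 100 gives 100.00 : 71.14 : 18.98 : 2.25 : 0.10.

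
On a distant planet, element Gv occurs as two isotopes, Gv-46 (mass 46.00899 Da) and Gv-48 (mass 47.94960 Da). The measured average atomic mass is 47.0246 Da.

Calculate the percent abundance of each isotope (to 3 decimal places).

Let x be the fractional abundance of Gv-46; then Gv-48 has abundance 1 − x.
46.00899·x + 47.94960·(1 − x) = 47.0246
(46.00899 − 47.94960)·x = 47.0246 − 47.94960
x = -0.92500 / -1.94061 = 0.47665 → 47.665% Gv-46, 52.335% Gv-48.

Gv-46: 47.665%, Gv-48: 52.335%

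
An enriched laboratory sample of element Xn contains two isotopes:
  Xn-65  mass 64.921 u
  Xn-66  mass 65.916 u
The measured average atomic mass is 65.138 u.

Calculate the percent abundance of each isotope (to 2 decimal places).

Xn-65: 78.19%, Xn-66: 21.81%

With x = fraction of Xn-65 (so Xn-66 is 1 − x):
64.921·x + 65.916·(1 − x) = 65.138
(64.921 − 65.916)·x = 65.138 − 65.916
x = -0.778 / -0.995 = 0.78191 → 78.19% Xn-65, 21.81% Xn-66.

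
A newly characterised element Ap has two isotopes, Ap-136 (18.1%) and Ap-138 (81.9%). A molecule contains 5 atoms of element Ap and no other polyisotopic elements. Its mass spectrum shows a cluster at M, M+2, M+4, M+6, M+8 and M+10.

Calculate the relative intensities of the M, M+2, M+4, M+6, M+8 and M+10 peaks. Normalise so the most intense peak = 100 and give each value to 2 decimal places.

0.05 : 1.08 : 9.77 : 44.20 : 100.00 : 90.50

Expanding (0.181 + 0.819)^5:
P(M) = 0.181^5 = 0.000194
P(M+2) = 5 × 0.181^4 × 0.819^1 = 0.004395
P(M+4) = 10 × 0.181^3 × 0.819^2 = 0.039774
P(M+6) = 10 × 0.181^2 × 0.819^3 = 0.179974
P(M+8) = 5 × 0.181^1 × 0.819^4 = 0.407178
P(M+10) = 0.819^5 = 0.368485
The M+8 peak is largest (0.407178); scaling to 100 gives 0.05 : 1.08 : 9.77 : 44.20 : 100.00 : 90.50.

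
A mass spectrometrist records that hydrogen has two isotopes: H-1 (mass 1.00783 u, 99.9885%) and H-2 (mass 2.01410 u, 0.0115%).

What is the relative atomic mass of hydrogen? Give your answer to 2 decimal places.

1.01 u

Weight each isotope mass by its fractional abundance: 0.999885 × 1.00783 + 0.000115 × 2.01410
= 1.007714 + 0.000232 = 1.007946 u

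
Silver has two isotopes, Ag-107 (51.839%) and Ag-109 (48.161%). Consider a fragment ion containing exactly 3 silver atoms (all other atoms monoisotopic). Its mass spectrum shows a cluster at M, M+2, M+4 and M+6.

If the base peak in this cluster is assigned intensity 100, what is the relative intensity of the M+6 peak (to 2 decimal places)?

Binomial terms of (0.51839 + 0.48161)^3: M 0.1393, M+2 0.3883, M+4 0.3607, M+6 0.1117 → M+2 is the base peak.
P(M+2) = C(3,1) × 0.51839^2 × 0.48161^1 = 3 × 0.26872819 × 0.48161 = 0.388267 (base)
P(M+6) = C(3,3) × 0.51839^0 × 0.48161^3 = 1 × 1.0000 × 0.11170857 = 0.111709
Relative intensity = 0.111709 / 0.388267 × 100 = 28.77

28.77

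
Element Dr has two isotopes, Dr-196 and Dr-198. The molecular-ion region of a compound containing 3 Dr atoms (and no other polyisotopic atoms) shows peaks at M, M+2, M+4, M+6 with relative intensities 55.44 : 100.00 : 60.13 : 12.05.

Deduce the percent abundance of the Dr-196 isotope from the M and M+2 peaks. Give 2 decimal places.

62.45%

If p is the fraction of Dr that is Dr-196, then I(M+2)/I(M) = [C(3,1)·p^2·(1−p)] / p^3 = 3·(1−p)/p = 100.00/55.44 = 1.8038
(1−p)/p = 1.8038/3 = 0.6013  ⇒  p = 1/(1 + 0.6013) = 0.6245
Dr-196: 62.45%, Dr-198: 37.55%.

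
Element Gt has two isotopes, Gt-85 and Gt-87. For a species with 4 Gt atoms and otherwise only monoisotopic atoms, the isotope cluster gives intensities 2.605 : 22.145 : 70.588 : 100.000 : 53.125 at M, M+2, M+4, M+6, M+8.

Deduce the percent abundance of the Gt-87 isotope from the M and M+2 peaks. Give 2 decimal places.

68.00%

Write p for the Gt-85 fraction. I(M+2)/I(M) = [C(4,1)·p^3·(1−p)] / p^4 = 4·(1−p)/p = 22.145/2.605 = 8.5010
(1−p)/p = 8.5010/4 = 2.1252  ⇒  p = 1/(1 + 2.1252) = 0.3200
Gt-85: 32.00%, Gt-87: 68.00%.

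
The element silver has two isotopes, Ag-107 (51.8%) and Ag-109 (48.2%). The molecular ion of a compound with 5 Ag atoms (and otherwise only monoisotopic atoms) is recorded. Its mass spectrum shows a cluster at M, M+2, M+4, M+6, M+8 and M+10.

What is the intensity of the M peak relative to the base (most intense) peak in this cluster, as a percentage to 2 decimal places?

11.55%

(0.518 + 0.482)^5 gives M 0.0373, M+2 0.1735, M+4 0.3229, M+6 0.3005, M+8 0.1398, M+10 0.0260; the largest is M+4.
P(M+4) = C(5,2) × 0.518^3 × 0.482^2 = 10 × 0.13899183 × 0.232324 = 0.322911 (base)
P(M) = C(5,0) × 0.518^5 × 0.482^0 = 1 × 0.03729484 × 1.0000 = 0.037295
Relative intensity = 0.037295 / 0.322911 × 100 = 11.55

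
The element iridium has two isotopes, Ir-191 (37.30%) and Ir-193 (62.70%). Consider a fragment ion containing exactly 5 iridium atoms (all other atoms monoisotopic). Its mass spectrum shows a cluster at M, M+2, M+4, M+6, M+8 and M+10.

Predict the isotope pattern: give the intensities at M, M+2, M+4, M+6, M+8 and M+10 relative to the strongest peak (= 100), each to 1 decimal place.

2.1 : 17.7 : 59.5 : 100.0 : 84.0 : 28.3

Expanding (0.3730 + 0.6270)^5:
P(M) = 0.3730^5 = 0.007220
P(M+2) = 5 × 0.3730^4 × 0.6270^1 = 0.060684
P(M+4) = 10 × 0.3730^3 × 0.6270^2 = 0.204015
P(M+6) = 10 × 0.3730^2 × 0.6270^3 = 0.342942
P(M+8) = 5 × 0.3730^1 × 0.6270^4 = 0.288237
P(M+10) = 0.6270^5 = 0.096903
The M+6 peak is largest (0.342942); scaling to 100 gives 2.1 : 17.7 : 59.5 : 100.0 : 84.0 : 28.3.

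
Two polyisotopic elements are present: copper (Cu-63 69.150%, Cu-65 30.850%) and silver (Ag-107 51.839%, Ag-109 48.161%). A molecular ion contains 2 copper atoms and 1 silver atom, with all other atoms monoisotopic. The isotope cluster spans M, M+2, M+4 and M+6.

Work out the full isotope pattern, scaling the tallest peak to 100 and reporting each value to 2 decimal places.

Copper pattern (n=2): 0.47817225 : 0.4266555 : 0.09517225
Silver pattern (n=1): 0.51839 : 0.48161
Convolve the two distributions (both contribute in 2-u steps):
  M: 0.47817225×0.51839 = 0.247880
  M+2: 0.47817225×0.48161 + 0.4266555×0.51839 = 0.451466
  M+4: 0.4266555×0.48161 + 0.09517225×0.51839 = 0.254818
  M+6: 0.09517225×0.48161 = 0.045836
Scale to base peak (0.451466) = 100: 54.91 : 100.00 : 56.44 : 10.15

54.91 : 100.00 : 56.44 : 10.15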